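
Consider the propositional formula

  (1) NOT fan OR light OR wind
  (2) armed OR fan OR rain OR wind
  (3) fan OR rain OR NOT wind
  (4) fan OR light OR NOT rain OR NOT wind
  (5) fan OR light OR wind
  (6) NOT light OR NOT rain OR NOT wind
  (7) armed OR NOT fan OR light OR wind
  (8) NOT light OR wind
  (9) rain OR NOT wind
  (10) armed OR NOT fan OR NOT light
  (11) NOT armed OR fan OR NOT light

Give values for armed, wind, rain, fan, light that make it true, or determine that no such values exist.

armed: False; wind: True; rain: True; fan: True; light: False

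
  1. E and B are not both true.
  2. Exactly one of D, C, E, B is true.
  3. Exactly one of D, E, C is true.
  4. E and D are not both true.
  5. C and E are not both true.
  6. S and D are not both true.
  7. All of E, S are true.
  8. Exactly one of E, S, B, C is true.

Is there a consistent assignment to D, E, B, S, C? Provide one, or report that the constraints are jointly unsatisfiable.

Case S = True:
  (6) with S=T forces D = False.
  (7) forces E = True.
  Constraint (8) is violated (E=T, S=T) — contradiction.
Case S = False:
  Constraint (7) is violated (S=F) — contradiction.
Both cases fail — unsatisfiable.

Unsatisfiable — no assignment works.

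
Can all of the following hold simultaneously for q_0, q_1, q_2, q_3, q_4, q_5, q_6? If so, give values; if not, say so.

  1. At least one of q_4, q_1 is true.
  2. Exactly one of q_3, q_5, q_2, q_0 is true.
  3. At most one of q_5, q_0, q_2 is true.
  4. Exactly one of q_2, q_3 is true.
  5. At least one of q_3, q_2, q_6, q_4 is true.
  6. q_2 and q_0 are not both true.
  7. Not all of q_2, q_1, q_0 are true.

q_0: False, q_1: True, q_2: True, q_3: False, q_4: True, q_5: False, q_6: False

  (1) {q_4, q_1}: 2 true — at least one ✓
  (2) {q_3, q_5, q_2, q_0}: 1 true — exactly one ✓
  (3) {q_5, q_0, q_2}: 1 true — at most one ✓
  (4) {q_2, q_3}: 1 true — exactly one ✓
  (5) {q_3, q_2, q_6, q_4}: 2 true — at least one ✓
  (6) q_2=T, q_0=F — not both ✓
  (7) {q_2, q_1, q_0}: 2/3 true — not all ✓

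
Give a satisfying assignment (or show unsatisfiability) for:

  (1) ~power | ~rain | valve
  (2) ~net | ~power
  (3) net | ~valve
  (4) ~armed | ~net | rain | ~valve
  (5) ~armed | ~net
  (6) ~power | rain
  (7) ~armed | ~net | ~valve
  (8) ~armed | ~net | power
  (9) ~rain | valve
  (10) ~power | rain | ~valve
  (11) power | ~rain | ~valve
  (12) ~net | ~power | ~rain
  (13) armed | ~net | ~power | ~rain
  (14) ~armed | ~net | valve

rain=F, net=F, power=F, valve=F, armed=F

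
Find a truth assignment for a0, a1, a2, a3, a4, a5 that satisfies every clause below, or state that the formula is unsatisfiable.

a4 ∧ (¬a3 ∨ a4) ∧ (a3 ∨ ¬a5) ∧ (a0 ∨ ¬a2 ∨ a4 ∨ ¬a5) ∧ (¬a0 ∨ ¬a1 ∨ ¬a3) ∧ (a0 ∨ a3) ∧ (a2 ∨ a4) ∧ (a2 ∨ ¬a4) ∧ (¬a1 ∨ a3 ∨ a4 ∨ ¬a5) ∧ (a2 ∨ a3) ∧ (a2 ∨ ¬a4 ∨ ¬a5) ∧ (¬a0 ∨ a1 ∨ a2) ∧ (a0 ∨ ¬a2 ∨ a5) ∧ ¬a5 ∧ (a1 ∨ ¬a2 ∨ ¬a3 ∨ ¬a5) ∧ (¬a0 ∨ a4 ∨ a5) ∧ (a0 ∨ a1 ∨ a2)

Unit clause (a4) forces a4 = True.
In (a2 ∨ ¬a4) only a2 is left, so a2 = True.
Unit clause (¬a5) forces a5 = False.
In (a0 ∨ ¬a2 ∨ a5) only a0 is left, so a0 = True.
Set a1 = False.
Set a3 = True.
All clauses satisfied.

a0: True, a1: False, a2: True, a3: True, a4: True, a5: False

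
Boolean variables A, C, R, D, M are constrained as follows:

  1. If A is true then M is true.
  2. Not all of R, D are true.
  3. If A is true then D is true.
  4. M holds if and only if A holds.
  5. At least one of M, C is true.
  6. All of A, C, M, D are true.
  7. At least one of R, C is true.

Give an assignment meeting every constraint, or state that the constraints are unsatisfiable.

A = True, C = True, R = False, D = True, M = True

  (1) A=T ⇒ M: T ✓
  (2) {R, D}: 1/2 true — not all ✓
  (3) A=T ⇒ D: T ✓
  (4) M=T, A=T — same ✓
  (5) {M, C}: 2 true — at least one ✓
  (6) {A, C, M, D}: all 4 true ✓
  (7) {R, C}: 1 true — at least one ✓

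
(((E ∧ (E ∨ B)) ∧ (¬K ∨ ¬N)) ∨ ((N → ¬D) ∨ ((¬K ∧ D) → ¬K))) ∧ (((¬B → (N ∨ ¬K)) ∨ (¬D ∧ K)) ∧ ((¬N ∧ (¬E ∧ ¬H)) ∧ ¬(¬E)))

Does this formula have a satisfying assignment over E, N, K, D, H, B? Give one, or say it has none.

Case E = True: the conjunct ¬E is False.
Case E = False: the conjunct ¬(¬E) becomes ¬(¬False) = False.
Both cases fail — unsatisfiable.

UNSATISFIABLE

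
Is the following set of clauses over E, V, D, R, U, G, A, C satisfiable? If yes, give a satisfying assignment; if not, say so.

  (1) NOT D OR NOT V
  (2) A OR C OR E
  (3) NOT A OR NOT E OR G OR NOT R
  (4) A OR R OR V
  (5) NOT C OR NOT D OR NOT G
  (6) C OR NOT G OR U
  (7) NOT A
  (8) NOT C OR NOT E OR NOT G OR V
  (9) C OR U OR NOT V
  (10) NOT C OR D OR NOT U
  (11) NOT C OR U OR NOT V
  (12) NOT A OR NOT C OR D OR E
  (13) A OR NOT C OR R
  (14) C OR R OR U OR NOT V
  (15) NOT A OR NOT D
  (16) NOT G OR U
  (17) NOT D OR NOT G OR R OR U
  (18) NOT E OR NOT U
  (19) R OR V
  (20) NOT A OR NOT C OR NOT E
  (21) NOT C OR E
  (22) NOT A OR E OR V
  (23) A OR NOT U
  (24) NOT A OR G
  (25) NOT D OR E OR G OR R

Unit clause (NOT A) forces A = False.
In (A OR NOT U) only NOT U is left, so U = False.
In (NOT G OR U) only NOT G is left, so G = False.
Try E = False:
  (A OR C OR E) forces C = True.
  clause (NOT C OR E) is falsified — backtrack.
So E = True.
Set V = False.
  then (A OR R OR V) forces R = True.
Set D = False.
Set C = True.
All clauses satisfied.

E=T, V=F, D=F, R=T, U=F, G=F, A=F, C=T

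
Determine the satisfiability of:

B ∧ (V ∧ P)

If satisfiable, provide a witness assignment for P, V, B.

P = True, V = True, B = True

  V ∧ P = True
Both conjuncts True, so the formula holds.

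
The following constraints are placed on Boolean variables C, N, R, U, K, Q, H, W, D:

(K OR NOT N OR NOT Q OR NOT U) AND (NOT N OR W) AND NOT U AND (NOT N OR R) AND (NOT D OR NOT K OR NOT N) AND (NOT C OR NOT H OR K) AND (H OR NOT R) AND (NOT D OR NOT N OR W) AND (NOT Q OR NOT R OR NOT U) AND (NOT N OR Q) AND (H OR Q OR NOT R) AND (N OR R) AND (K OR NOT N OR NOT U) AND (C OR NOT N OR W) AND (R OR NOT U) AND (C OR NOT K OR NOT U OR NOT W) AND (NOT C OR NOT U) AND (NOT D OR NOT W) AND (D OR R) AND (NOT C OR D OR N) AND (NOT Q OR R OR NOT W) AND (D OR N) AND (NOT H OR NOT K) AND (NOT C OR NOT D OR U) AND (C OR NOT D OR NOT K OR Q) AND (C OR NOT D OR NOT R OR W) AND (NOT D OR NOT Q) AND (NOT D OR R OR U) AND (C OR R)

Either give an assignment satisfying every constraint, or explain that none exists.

Unit clause (NOT U) forces U = False.
Try C = True:
  (NOT C OR NOT D OR U) forces D = False.
  (D OR R) forces R = True.
  (H OR NOT R) forces H = True.
  (NOT C OR NOT H OR K) forces K = True.
  clause (NOT H OR NOT K) is falsified — backtrack.
So C = False.
  then (C OR R) forces R = True.
  then (H OR NOT R) forces H = True.
  then (NOT H OR NOT K) forces K = False.
Try N = False:
  (D OR N) forces D = True.
  (NOT D OR NOT W) forces W = False.
  clause (C OR NOT D OR NOT R OR W) is falsified — backtrack.
So N = True.
  then (NOT N OR W) forces W = True.
  then (NOT N OR Q) forces Q = True.
  then (NOT D OR NOT W) forces D = False.
All clauses satisfied.

C = False, N = True, R = True, U = False, K = False, Q = True, H = True, W = True, D = False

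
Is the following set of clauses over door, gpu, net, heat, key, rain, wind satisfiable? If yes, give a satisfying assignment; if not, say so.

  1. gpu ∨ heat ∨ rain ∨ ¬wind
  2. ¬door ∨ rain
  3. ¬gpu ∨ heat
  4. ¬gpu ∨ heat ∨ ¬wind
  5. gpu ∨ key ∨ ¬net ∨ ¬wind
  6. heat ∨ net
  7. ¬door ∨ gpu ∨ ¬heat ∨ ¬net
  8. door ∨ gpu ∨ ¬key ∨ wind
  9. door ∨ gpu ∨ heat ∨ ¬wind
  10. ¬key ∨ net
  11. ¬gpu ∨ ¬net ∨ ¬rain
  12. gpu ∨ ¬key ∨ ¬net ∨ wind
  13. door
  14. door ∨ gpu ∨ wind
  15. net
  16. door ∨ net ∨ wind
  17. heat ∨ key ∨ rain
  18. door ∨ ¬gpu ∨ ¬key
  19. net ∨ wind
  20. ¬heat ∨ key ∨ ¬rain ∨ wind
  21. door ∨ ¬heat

door = True, gpu = False, net = True, heat = False, key = False, rain = True, wind = False

Unit clause (door) forces door = True.
Unit clause (net) forces net = True.
In (¬door ∨ rain) only rain is left, so rain = True.
In (¬gpu ∨ ¬net ∨ ¬rain) only ¬gpu is left, so gpu = False.
In (¬door ∨ gpu ∨ ¬heat ∨ ¬net) only ¬heat is left, so heat = False.
Set key = False.
  then (gpu ∨ key ∨ ¬net ∨ ¬wind) forces wind = False.
All clauses satisfied.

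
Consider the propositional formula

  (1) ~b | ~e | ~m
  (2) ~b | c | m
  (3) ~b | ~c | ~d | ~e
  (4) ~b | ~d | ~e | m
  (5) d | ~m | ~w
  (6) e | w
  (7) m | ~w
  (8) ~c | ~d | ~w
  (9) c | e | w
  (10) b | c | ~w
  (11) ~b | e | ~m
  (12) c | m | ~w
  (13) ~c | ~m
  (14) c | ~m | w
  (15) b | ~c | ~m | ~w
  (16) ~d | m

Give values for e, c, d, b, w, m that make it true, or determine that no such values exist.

e = True, c = True, d = False, b = True, w = False, m = False

Set e = True.
Set c = True.
  then (~c | ~m) forces m = False.
  then (~d | m) forces d = False.
  then (m | ~w) forces w = False.
Set b = True.
All clauses satisfied.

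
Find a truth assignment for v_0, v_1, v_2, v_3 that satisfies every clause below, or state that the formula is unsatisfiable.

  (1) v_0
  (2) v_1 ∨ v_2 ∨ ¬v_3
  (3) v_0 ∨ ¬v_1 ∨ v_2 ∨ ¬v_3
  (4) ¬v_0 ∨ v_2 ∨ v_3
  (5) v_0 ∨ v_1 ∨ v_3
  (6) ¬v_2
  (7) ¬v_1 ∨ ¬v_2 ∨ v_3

Unit clause (v_0) forces v_0 = True.
Unit clause (¬v_2) forces v_2 = False.
In (¬v_0 ∨ v_2 ∨ v_3) only v_3 is left, so v_3 = True.
In (v_1 ∨ v_2 ∨ ¬v_3) only v_1 is left, so v_1 = True.
All clauses satisfied.

v_0=T, v_1=T, v_2=F, v_3=T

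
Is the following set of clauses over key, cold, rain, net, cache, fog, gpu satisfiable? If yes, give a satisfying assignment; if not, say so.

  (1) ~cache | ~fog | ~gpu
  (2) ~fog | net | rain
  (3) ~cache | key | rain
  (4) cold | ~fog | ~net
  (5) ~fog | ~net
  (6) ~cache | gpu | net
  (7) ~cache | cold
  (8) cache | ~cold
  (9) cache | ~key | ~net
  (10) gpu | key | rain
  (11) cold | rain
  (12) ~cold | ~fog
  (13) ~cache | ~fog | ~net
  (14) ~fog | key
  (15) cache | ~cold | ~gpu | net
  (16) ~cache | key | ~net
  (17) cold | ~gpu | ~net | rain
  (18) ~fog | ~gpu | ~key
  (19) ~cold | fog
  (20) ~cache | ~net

Set key = False.
  then (~fog | key) forces fog = False.
  then (~cold | fog) forces cold = False.
  then (~cache | cold) forces cache = False.
  then (cold | rain) forces rain = True.
Set net = True.
Set gpu = False.
All clauses satisfied.

key = False, cold = False, rain = True, net = True, cache = False, fog = False, gpu = False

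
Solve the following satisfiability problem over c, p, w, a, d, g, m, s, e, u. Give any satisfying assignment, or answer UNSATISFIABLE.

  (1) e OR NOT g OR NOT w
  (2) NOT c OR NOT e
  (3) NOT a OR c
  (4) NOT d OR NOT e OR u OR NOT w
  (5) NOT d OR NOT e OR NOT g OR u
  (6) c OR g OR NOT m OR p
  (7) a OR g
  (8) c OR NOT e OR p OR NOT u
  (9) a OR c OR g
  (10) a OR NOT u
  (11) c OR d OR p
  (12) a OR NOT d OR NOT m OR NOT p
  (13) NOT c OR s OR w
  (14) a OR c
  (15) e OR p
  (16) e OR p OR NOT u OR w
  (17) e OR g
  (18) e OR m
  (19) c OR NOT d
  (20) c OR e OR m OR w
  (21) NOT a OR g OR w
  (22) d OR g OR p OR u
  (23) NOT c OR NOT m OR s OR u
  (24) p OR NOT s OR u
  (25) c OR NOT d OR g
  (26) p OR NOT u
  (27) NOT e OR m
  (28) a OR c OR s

c = True, p = True, w = False, a = True, d = True, g = True, m = True, s = True, e = False, u = False

Try c = False:
  (NOT a OR c) forces a = False.
  clause (a OR c) is falsified — backtrack.
So c = True.
  then (NOT c OR NOT e) forces e = False.
  then (e OR p) forces p = True.
  then (e OR g) forces g = True.
  then (e OR m) forces m = True.
  then (e OR NOT g OR NOT w) forces w = False.
  then (NOT c OR s OR w) forces s = True.
Set a = True.
Set d = True.
Set u = False.
All clauses satisfied.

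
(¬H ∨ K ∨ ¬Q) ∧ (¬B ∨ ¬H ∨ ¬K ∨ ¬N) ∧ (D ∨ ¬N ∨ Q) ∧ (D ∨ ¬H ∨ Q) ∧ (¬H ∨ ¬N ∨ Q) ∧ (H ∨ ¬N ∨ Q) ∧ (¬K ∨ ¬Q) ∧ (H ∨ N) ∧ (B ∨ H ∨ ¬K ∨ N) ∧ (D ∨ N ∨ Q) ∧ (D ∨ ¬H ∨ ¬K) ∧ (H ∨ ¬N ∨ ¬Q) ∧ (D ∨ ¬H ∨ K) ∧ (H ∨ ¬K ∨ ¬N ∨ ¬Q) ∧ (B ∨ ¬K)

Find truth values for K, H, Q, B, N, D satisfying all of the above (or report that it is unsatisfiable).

Set K = True.
  then (¬K ∨ ¬Q) forces Q = False.
  then (B ∨ ¬K) forces B = True.
Try H = False:
  (H ∨ ¬N ∨ Q) forces N = False.
  clause (H ∨ N) is falsified — backtrack.
So H = True.
  then (¬B ∨ ¬H ∨ ¬K ∨ ¬N) forces N = False.
  then (D ∨ ¬H ∨ Q) forces D = True.
All clauses satisfied.

K = True, H = True, Q = False, B = True, N = False, D = True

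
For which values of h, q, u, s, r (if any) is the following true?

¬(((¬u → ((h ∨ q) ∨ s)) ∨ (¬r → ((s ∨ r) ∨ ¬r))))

Unsatisfiable — no assignment works.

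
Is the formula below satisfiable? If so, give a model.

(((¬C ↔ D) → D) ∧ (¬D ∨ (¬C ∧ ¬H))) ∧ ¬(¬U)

H: True, C: False, D: False, U: True

  ((¬C ↔ D) → D) ∧ (¬D ∨ (¬C ∧ ¬H)) = True
    (¬C ↔ D) → D = True
      ¬C ↔ D = False
        ¬C = True
    ¬D ∨ (¬C ∧ ¬H) = True
      ¬D = True
      ¬C ∧ ¬H = False
        ¬C = True
        ¬H = False
  ¬(¬U) = True
    ¬U = False
Both conjuncts True, so the formula holds.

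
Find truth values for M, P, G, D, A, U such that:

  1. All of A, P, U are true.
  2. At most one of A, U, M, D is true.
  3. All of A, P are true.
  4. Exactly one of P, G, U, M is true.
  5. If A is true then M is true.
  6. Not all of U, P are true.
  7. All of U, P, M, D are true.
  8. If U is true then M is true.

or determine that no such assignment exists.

Case M = True:
  (1) forces A = True.
  Constraint (2) is violated (A=T, M=T) — contradiction.
Case M = False:
  Constraint (7) is violated (M=F) — contradiction.
Both cases fail — unsatisfiable.

The formula is unsatisfiable.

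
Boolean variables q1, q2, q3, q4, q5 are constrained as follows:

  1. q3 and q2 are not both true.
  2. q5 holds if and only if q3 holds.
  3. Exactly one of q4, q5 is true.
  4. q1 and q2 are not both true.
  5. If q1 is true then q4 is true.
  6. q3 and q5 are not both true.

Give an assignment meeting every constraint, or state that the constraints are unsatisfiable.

q1 = True, q2 = False, q3 = False, q4 = True, q5 = False

  (1) q3=F, q2=F — not both ✓
  (2) q5=F, q3=F — same ✓
  (3) {q4, q5}: 1 true — exactly one ✓
  (4) q1=T, q2=F — not both ✓
  (5) q1=T ⇒ q4: T ✓
  (6) q3=F, q5=F — not both ✓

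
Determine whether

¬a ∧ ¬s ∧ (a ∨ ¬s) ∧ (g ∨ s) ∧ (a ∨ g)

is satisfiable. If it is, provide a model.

Unit clause (¬a) forces a = False.
Unit clause (¬s) forces s = False.
In (g ∨ s) only g is left, so g = True.
All clauses satisfied.

g=T; s=F; a=F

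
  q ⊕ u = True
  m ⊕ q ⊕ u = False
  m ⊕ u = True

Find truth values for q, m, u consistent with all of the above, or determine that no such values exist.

q=T, m=T, u=F

q ⊕ u = T ⊕ F = True ✓
m ⊕ q ⊕ u = T ⊕ T ⊕ F = False ✓
m ⊕ u = T ⊕ F = True ✓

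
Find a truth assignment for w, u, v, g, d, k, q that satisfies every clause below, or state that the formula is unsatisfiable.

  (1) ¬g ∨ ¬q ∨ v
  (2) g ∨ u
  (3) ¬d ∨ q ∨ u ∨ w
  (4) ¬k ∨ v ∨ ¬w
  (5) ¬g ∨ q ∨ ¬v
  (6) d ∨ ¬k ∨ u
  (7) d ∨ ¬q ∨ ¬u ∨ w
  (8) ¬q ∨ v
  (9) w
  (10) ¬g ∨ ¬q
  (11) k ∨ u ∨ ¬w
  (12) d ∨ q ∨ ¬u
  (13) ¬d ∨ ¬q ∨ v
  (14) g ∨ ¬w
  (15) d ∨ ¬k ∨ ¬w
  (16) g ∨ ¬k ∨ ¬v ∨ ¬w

Unit clause (w) forces w = True.
In (g ∨ ¬w) only g is left, so g = True.
In (¬g ∨ ¬q) only ¬q is left, so q = False.
In (¬g ∨ q ∨ ¬v) only ¬v is left, so v = False.
In (¬k ∨ v ∨ ¬w) only ¬k is left, so k = False.
In (k ∨ u ∨ ¬w) only u is left, so u = True.
In (d ∨ q ∨ ¬u) only d is left, so d = True.
All clauses satisfied.

w = True, u = True, v = False, g = True, d = True, k = False, q = False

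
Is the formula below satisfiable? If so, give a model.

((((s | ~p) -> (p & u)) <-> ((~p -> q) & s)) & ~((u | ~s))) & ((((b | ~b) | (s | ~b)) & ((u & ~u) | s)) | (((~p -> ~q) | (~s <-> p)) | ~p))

q: False, b: False, p: False, u: False, s: True

  (((s | ~p) -> (p & u)) <-> ((~p -> q) & s)) & ~((u | ~s)) = True
    ((s | ~p) -> (p & u)) <-> ((~p -> q) & s) = True
      (s | ~p) -> (p & u) = False
        s | ~p = True
          ~p = True
        p & u = False
      (~p -> q) & s = False
        ~p -> q = False
          ~p = True
    ~((u | ~s)) = True
      u | ~s = False
        ~s = False
  (((b | ~b) | (s | ~b)) & ((u & ~u) | s)) | (((~p -> ~q) | (~s <-> p)) | ~p) = True
    ((b | ~b) | (s | ~b)) & ((u & ~u) | s) = True
      (b | ~b) | (s | ~b) = True
        b | ~b = True
          ~b = True
        s | ~b = True
          ~b = True
      (u & ~u) | s = True
        u & ~u = False
          ~u = True
    ((~p -> ~q) | (~s <-> p)) | ~p = True
      (~p -> ~q) | (~s <-> p) = True
        ~p -> ~q = True
          ~p = True
          ~q = True
        ~s <-> p = True
          ~s = False
      ~p = True
Both conjuncts True, so the formula holds.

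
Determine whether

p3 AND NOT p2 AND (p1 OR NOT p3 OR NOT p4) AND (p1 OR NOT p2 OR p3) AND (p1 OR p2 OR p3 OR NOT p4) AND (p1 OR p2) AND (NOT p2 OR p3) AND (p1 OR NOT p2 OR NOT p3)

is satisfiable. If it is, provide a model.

Unit clause (p3) forces p3 = True.
Unit clause (NOT p2) forces p2 = False.
In (p1 OR p2) only p1 is left, so p1 = True.
Set p4 = True.
Check each clause:
  (p3): p3 holds.
  (NOT p2): NOT p2 holds.
  (p1 OR NOT p3 OR NOT p4): p1 holds.
  (p1 OR NOT p2 OR p3): p1 holds.
  (p1 OR p2 OR p3 OR NOT p4): p1 holds.
  (p1 OR p2): p1 holds.
  (NOT p2 OR p3): NOT p2 holds.
  (p1 OR NOT p2 OR NOT p3): p1 holds.
All clauses satisfied.

p1=T, p2=F, p3=T, p4=T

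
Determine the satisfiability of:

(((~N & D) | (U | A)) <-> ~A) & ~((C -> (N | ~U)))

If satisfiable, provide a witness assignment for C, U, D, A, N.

C: True; U: True; D: True; A: False; N: False

  ((~N & D) | (U | A)) <-> ~A = True
    (~N & D) | (U | A) = True
      ~N & D = True
        ~N = True
      U | A = True
    ~A = True
  ~((C -> (N | ~U))) = True
    C -> (N | ~U) = False
      N | ~U = False
        ~U = False
Both conjuncts True, so the formula holds.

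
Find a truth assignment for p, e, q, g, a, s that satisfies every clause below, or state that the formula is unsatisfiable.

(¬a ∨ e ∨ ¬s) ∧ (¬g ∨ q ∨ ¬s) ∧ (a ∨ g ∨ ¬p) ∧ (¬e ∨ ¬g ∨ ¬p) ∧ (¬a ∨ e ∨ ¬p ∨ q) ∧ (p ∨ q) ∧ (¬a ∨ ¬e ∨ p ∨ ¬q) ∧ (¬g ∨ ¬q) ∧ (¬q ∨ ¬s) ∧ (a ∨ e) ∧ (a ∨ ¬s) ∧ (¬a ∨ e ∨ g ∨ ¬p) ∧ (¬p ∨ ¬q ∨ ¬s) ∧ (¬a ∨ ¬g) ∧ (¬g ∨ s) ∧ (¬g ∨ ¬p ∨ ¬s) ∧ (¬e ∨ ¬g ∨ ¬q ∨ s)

p=T, e=T, q=F, g=F, a=T, s=T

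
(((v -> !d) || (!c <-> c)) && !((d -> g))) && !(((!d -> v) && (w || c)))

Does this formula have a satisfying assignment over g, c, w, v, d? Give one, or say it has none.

g=F, c=F, w=F, v=F, d=T

  ((v -> !d) || (!c <-> c)) && !((d -> g)) = True
    (v -> !d) || (!c <-> c) = True
      v -> !d = True
        !d = False
      !c <-> c = False
        !c = True
    !((d -> g)) = True
      d -> g = False
  !(((!d -> v) && (w || c))) = True
    (!d -> v) && (w || c) = False
      !d -> v = True
        !d = False
      w || c = False
Both conjuncts True, so the formula holds.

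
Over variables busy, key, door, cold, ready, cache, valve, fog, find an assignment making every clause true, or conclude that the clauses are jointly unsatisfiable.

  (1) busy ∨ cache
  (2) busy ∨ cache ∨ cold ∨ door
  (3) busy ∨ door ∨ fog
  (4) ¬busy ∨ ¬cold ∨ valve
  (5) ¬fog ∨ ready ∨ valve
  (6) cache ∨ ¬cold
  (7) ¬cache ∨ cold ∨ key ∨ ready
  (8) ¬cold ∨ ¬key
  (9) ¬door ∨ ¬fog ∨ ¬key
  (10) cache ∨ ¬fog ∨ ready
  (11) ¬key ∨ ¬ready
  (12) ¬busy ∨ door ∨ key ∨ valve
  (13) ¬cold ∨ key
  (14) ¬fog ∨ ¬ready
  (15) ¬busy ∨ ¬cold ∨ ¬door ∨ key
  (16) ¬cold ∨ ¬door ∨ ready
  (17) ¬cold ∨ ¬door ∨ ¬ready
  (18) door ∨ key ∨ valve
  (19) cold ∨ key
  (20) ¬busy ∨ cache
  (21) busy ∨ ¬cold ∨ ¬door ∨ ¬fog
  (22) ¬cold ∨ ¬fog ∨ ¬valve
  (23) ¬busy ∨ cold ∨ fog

busy=F, key=T, door=T, cold=F, ready=F, cache=T, valve=T, fog=F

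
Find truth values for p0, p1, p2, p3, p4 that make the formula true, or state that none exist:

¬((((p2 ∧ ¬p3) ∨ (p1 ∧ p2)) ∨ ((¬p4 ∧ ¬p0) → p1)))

p0=F, p1=F, p2=F, p3=F, p4=F

  ¬((((p2 ∧ ¬p3) ∨ (p1 ∧ p2)) ∨ ((¬p4 ∧ ¬p0) → p1))) = True
    ((p2 ∧ ¬p3) ∨ (p1 ∧ p2)) ∨ ((¬p4 ∧ ¬p0) → p1) = False
      (p2 ∧ ¬p3) ∨ (p1 ∧ p2) = False
        p2 ∧ ¬p3 = False
          ¬p3 = True
        p1 ∧ p2 = False
      (¬p4 ∧ ¬p0) → p1 = False
        ¬p4 ∧ ¬p0 = True
          ¬p4 = True
          ¬p0 = True
The formula evaluates to True.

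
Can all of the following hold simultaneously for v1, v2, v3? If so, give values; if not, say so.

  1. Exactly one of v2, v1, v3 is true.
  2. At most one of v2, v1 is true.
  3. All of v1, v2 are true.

Unsatisfiable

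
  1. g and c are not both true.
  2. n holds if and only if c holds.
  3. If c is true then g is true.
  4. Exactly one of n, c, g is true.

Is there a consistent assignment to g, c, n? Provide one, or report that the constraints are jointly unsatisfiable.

g = True, c = False, n = False

  (1) g=T, c=F — not both ✓
  (2) n=F, c=F — same ✓
  (3) c=F ⇒ g: vacuous ✓
  (4) {n, c, g}: 1 true — exactly one ✓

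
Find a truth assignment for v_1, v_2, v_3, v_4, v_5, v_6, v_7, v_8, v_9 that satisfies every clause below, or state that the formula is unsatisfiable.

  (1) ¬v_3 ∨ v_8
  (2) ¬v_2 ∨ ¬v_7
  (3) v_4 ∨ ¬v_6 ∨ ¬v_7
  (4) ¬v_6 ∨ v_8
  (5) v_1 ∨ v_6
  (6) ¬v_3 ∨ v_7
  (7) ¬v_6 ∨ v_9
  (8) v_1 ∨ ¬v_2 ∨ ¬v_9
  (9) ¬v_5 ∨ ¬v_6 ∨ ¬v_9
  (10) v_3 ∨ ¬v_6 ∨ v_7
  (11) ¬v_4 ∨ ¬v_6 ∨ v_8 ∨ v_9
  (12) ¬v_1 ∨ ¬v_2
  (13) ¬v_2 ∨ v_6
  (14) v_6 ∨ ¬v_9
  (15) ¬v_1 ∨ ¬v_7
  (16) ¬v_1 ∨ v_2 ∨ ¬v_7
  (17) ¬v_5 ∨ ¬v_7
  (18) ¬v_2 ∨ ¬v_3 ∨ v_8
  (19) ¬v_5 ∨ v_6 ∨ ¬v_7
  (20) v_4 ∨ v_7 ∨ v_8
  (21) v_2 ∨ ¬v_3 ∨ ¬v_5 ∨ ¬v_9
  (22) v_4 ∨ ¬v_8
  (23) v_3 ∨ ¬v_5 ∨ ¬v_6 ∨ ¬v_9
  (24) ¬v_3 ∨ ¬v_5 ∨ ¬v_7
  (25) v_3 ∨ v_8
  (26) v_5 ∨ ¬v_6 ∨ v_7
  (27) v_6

Unit clause (v_6) forces v_6 = True.
In (¬v_6 ∨ v_8) only v_8 is left, so v_8 = True.
In (¬v_6 ∨ v_9) only v_9 is left, so v_9 = True.
In (¬v_5 ∨ ¬v_6 ∨ ¬v_9) only ¬v_5 is left, so v_5 = False.
In (v_4 ∨ ¬v_8) only v_4 is left, so v_4 = True.
In (v_5 ∨ ¬v_6 ∨ v_7) only v_7 is left, so v_7 = True.
In (¬v_2 ∨ ¬v_7) only ¬v_2 is left, so v_2 = False.
In (¬v_1 ∨ ¬v_7) only ¬v_1 is left, so v_1 = False.
Set v_3 = False.
All clauses satisfied.

v_1 = False; v_2 = False; v_3 = False; v_4 = True; v_5 = False; v_6 = True; v_7 = True; v_8 = True; v_9 = True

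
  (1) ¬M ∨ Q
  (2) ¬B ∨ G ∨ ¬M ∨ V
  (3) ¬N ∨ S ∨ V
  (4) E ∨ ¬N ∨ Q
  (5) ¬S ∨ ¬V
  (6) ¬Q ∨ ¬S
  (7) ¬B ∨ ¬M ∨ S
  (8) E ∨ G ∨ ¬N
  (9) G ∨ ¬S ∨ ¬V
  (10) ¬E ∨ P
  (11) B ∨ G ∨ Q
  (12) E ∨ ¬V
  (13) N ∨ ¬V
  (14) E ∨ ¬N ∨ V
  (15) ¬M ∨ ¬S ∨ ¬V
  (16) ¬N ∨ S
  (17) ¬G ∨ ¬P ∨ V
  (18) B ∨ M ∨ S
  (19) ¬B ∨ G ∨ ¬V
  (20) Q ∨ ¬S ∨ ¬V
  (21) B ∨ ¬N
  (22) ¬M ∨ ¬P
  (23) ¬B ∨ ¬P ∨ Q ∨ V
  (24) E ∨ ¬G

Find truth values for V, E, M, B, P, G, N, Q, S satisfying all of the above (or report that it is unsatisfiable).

Try V = True:
  (¬S ∨ ¬V) forces S = False.
  (E ∨ ¬V) forces E = True.
  (¬E ∨ P) forces P = True.
  (N ∨ ¬V) forces N = True.
  clause (¬N ∨ S) is falsified — backtrack.
So V = False.
Set E = False.
  then (E ∨ ¬N ∨ V) forces N = False.
  then (E ∨ ¬G) forces G = False.
Set M = True.
  then (¬M ∨ Q) forces Q = True.
  then (¬B ∨ G ∨ ¬M ∨ V) forces B = False.
  then (¬Q ∨ ¬S) forces S = False.
  then (¬M ∨ ¬P) forces P = False.
All clauses satisfied.

V = False; E = False; M = True; B = False; P = False; G = False; N = False; Q = True; S = False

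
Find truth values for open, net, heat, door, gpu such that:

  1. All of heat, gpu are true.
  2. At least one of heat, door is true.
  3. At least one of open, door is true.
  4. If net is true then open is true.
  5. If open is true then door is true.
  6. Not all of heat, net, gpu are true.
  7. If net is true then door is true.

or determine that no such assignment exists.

open = True, net = False, heat = True, door = True, gpu = True

  (1) {heat, gpu}: all 2 true ✓
  (2) {heat, door}: 2 true — at least one ✓
  (3) {open, door}: 2 true — at least one ✓
  (4) net=F ⇒ open: vacuous ✓
  (5) open=T ⇒ door: T ✓
  (6) {heat, net, gpu}: 2/3 true — not all ✓
  (7) net=F ⇒ door: vacuous ✓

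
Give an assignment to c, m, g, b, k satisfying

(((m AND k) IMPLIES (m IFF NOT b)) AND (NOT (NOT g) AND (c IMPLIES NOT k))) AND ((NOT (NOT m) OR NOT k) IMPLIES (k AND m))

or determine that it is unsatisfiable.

c=F, m=F, g=T, b=F, k=T

  ((m AND k) IMPLIES (m IFF NOT b)) AND (NOT (NOT g) AND (c IMPLIES NOT k)) = True
    (m AND k) IMPLIES (m IFF NOT b) = True
      m AND k = False
      m IFF NOT b = False
        NOT b = True
    NOT (NOT g) AND (c IMPLIES NOT k) = True
      NOT (NOT g) = True
        NOT g = False
      c IMPLIES NOT k = True
        NOT k = False
  (NOT (NOT m) OR NOT k) IMPLIES (k AND m) = True
    NOT (NOT m) OR NOT k = False
      NOT (NOT m) = False
        NOT m = True
      NOT k = False
    k AND m = False
Both conjuncts True, so the formula holds.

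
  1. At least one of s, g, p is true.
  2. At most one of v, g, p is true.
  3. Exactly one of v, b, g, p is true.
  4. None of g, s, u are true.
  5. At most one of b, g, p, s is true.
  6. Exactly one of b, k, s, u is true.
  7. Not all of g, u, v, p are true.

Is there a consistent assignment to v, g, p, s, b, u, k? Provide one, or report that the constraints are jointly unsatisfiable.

v=F; g=F; p=T; s=F; b=F; u=F; k=T

  (1) {s, g, p}: 1 true — at least one ✓
  (2) {v, g, p}: 1 true — at most one ✓
  (3) {v, b, g, p}: 1 true — exactly one ✓
  (4) {g, s, u}: 0 true — none ✓
  (5) {b, g, p, s}: 1 true — at most one ✓
  (6) {b, k, s, u}: 1 true — exactly one ✓
  (7) {g, u, v, p}: 1/4 true — not all ✓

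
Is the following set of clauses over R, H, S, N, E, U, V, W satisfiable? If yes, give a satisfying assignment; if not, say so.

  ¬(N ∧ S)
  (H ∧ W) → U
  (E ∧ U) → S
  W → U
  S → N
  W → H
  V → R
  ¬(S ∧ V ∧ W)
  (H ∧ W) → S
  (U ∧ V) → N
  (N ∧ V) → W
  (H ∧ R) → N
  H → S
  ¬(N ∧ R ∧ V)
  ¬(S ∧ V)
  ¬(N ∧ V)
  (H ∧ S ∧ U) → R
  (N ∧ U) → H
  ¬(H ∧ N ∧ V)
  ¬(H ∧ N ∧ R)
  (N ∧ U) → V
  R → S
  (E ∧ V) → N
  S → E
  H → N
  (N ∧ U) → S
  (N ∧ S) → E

Set R = False.
  then (R ∨ ¬V) forces V = False.
Set H = False.
  then (H ∨ ¬W) forces W = False.
Try S = True:
  (E ∨ ¬S) forces E = True.
  (¬N ∨ ¬S) forces N = False.
  clause (N ∨ ¬S) is falsified — backtrack.
So S = False.
Set N = True.
  then (¬N ∨ S ∨ ¬U) forces U = False.
Set E = False.
All clauses satisfied.

R = False; H = False; S = False; N = True; E = False; U = False; V = False; W = False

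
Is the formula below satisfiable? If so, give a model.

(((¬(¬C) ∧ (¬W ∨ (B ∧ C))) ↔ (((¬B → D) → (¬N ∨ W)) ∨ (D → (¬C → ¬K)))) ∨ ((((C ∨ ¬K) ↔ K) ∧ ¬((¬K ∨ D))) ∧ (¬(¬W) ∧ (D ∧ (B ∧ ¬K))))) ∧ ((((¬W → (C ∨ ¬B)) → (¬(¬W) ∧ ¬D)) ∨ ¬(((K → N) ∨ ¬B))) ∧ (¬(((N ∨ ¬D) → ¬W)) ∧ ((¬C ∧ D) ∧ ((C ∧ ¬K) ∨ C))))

The formula is unsatisfiable.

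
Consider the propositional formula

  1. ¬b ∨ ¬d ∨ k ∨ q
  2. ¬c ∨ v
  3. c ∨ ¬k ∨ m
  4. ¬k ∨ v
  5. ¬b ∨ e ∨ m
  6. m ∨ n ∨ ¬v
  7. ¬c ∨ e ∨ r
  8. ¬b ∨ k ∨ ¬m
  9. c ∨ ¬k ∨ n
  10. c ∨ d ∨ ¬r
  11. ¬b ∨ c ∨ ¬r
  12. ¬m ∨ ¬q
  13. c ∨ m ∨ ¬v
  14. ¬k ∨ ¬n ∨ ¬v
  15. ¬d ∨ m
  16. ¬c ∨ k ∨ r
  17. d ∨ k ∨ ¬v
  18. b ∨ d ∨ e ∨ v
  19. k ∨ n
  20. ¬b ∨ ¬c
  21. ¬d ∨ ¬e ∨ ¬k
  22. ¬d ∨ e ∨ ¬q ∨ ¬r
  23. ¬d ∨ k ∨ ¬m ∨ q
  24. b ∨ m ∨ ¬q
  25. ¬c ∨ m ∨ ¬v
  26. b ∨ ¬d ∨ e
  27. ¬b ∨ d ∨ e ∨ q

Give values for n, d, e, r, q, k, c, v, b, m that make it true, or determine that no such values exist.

n: False; d: False; e: False; r: True; q: False; k: True; c: True; v: True; b: False; m: True

Set n = False.
  then (k ∨ n) forces k = True.
  then (¬k ∨ v) forces v = True.
  then (m ∨ n ∨ ¬v) forces m = True.
  then (c ∨ ¬k ∨ n) forces c = True.
  then (¬m ∨ ¬q) forces q = False.
  then (¬b ∨ ¬c) forces b = False.
Set d = False.
Set e = False.
  then (¬c ∨ e ∨ r) forces r = True.
All clauses satisfied.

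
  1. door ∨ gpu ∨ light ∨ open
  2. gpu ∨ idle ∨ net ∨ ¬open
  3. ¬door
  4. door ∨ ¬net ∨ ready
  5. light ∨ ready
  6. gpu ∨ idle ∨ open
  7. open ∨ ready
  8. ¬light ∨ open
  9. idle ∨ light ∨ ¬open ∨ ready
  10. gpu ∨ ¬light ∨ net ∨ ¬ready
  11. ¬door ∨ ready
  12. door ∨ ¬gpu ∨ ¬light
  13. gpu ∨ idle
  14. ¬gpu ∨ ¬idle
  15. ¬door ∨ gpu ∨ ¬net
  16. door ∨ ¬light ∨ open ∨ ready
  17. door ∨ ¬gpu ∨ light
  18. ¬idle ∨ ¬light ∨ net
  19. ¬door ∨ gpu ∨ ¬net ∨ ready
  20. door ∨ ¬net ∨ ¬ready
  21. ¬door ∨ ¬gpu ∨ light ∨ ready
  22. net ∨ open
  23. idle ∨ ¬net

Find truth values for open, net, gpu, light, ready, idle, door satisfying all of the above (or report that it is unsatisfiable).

Unit clause (¬door) forces door = False.
Try open = False:
  (open ∨ ready) forces ready = True.
  (¬light ∨ open) forces light = False.
  (door ∨ gpu ∨ light ∨ open) forces gpu = True.
  clause (door ∨ ¬gpu ∨ light) is falsified — backtrack.
So open = True.
Try net = True:
  (door ∨ ¬net ∨ ready) forces ready = True.
  clause (door ∨ ¬net ∨ ¬ready) is falsified — backtrack.
So net = False.
Set gpu = False.
  then (gpu ∨ idle ∨ net ∨ ¬open) forces idle = True.
  then (¬idle ∨ ¬light ∨ net) forces light = False.
  then (light ∨ ready) forces ready = True.
All clauses satisfied.

open: True, net: False, gpu: False, light: False, ready: True, idle: True, door: False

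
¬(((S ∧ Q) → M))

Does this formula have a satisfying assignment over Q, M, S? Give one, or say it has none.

Q = True, M = False, S = True

  ¬(((S ∧ Q) → M)) = True
    (S ∧ Q) → M = False
      S ∧ Q = True
The formula evaluates to True.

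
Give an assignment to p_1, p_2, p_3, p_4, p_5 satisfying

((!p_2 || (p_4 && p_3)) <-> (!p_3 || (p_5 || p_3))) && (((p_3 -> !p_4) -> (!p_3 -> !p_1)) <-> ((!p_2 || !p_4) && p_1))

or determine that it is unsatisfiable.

p_1 = True, p_2 = False, p_3 = True, p_4 = False, p_5 = True

  (!p_2 || (p_4 && p_3)) <-> (!p_3 || (p_5 || p_3)) = True
    !p_2 || (p_4 && p_3) = True
      !p_2 = True
      p_4 && p_3 = False
    !p_3 || (p_5 || p_3) = True
      !p_3 = False
      p_5 || p_3 = True
  ((p_3 -> !p_4) -> (!p_3 -> !p_1)) <-> ((!p_2 || !p_4) && p_1) = True
    (p_3 -> !p_4) -> (!p_3 -> !p_1) = True
      p_3 -> !p_4 = True
        !p_4 = True
      !p_3 -> !p_1 = True
        !p_3 = False
        !p_1 = False
    (!p_2 || !p_4) && p_1 = True
      !p_2 || !p_4 = True
        !p_2 = True
        !p_4 = True
Both conjuncts True, so the formula holds.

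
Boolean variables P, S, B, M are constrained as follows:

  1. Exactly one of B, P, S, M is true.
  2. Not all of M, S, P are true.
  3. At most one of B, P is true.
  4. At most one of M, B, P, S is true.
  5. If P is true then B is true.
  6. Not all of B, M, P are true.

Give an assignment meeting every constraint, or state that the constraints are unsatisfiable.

P = False; S = False; B = True; M = False

  (1) {B, P, S, M}: 1 true — exactly one ✓
  (2) {M, S, P}: 0/3 true — not all ✓
  (3) {B, P}: 1 true — at most one ✓
  (4) {M, B, P, S}: 1 true — at most one ✓
  (5) P=F ⇒ B: vacuous ✓
  (6) {B, M, P}: 1/3 true — not all ✓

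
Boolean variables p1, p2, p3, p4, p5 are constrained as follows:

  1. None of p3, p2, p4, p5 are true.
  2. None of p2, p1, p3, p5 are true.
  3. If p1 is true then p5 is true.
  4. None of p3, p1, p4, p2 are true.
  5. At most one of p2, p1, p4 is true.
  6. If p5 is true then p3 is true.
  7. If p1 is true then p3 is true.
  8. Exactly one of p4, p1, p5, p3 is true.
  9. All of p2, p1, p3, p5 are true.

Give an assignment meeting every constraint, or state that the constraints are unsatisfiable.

No satisfying assignment exists.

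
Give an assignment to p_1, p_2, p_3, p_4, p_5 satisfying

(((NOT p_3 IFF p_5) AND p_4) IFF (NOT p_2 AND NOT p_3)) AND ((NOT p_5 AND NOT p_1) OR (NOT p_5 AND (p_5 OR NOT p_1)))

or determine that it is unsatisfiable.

p_1: False, p_2: True, p_3: False, p_4: False, p_5: False

  ((NOT p_3 IFF p_5) AND p_4) IFF (NOT p_2 AND NOT p_3) = True
    (NOT p_3 IFF p_5) AND p_4 = False
      NOT p_3 IFF p_5 = False
        NOT p_3 = True
    NOT p_2 AND NOT p_3 = False
      NOT p_2 = False
      NOT p_3 = True
  (NOT p_5 AND NOT p_1) OR (NOT p_5 AND (p_5 OR NOT p_1)) = True
    NOT p_5 AND NOT p_1 = True
      NOT p_5 = True
      NOT p_1 = True
    NOT p_5 AND (p_5 OR NOT p_1) = True
      NOT p_5 = True
      p_5 OR NOT p_1 = True
        NOT p_1 = True
Both conjuncts True, so the formula holds.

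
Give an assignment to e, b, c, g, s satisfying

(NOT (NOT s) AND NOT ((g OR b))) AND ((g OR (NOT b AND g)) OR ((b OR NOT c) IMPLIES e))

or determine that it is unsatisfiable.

e = True; b = False; c = False; g = False; s = True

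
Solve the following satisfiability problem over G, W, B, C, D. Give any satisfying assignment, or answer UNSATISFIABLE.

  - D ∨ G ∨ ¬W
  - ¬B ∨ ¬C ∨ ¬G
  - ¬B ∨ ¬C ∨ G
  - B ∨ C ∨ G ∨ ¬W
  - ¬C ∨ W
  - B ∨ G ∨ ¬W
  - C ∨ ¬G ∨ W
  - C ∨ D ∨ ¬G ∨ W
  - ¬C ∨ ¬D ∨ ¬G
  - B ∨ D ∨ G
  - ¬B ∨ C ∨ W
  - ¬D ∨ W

Set G = True.
Try W = False:
  (¬C ∨ W) forces C = False.
  clause (C ∨ ¬G ∨ W) is falsified — backtrack.
So W = True.
Set B = False.
Set C = False.
Set D = True.
All clauses satisfied.

G = True, W = True, B = False, C = False, D = True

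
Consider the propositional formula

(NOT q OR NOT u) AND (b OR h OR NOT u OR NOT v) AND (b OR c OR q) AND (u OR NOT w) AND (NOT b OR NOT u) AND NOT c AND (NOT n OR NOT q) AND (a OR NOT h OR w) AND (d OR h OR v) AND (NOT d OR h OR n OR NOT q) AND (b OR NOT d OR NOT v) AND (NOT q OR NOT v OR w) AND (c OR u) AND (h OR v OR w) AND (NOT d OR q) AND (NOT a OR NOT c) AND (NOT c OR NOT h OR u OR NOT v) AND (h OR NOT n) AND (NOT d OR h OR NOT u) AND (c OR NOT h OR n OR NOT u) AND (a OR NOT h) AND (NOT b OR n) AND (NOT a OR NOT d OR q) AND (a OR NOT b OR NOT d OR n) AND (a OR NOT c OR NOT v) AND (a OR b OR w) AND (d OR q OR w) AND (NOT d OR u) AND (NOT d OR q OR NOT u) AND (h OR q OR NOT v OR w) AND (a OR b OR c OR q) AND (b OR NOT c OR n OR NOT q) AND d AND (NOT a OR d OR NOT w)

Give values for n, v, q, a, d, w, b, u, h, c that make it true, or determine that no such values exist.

No satisfying assignment exists.

Case d = True:
  (NOT c) forces c = False.
  (c OR u) forces u = True.
  (NOT q OR NOT u) forces q = False.
  Clause (NOT d OR q) is falsified — contradiction.
Case d = False:
  Clause (d) is falsified — contradiction.
Both cases fail, so the formula is unsatisfiable.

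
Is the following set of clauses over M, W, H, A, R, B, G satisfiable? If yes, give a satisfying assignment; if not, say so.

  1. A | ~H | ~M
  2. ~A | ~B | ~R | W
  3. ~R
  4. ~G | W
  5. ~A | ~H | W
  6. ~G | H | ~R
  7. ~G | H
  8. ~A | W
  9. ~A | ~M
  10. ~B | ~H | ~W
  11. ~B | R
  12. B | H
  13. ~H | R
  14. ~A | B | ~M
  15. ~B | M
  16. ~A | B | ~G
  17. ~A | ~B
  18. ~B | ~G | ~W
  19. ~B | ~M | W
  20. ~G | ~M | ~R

Case R = True:
  Clause (~R) is falsified — contradiction.
Case R = False:
  (~B | R) forces B = False.
  (B | H) forces H = True.
  Clause (~H | R) is falsified — contradiction.
Both cases fail, so the formula is unsatisfiable.

Unsatisfiable — no assignment works.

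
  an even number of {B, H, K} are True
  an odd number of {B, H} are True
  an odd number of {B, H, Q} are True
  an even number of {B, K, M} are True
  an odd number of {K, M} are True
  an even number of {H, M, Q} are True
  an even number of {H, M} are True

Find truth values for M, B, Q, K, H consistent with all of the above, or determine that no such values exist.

M = False, B = True, Q = False, K = True, H = False

{B, H, K}: 2 true → even ✓
{B, H}: 1 true → odd ✓
{B, H, Q}: 1 true → odd ✓
{B, K, M}: 2 true → even ✓
{K, M}: 1 true → odd ✓
{H, M, Q}: 0 true → even ✓
{H, M}: 0 true → even ✓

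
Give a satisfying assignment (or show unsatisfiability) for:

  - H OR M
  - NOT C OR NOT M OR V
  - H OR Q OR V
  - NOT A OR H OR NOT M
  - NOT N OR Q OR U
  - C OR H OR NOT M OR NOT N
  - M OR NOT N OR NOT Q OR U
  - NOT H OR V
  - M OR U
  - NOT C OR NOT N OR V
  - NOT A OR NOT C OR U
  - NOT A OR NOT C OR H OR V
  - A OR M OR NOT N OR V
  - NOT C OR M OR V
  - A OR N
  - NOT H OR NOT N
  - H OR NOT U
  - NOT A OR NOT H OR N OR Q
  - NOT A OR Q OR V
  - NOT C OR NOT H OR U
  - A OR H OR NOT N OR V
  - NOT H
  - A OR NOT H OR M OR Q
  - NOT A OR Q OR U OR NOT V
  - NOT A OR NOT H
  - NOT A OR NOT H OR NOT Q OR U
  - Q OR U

Unit clause (NOT H) forces H = False.
In (H OR M) only M is left, so M = True.
In (NOT A OR H OR NOT M) only NOT A is left, so A = False.
In (A OR N) only N is left, so N = True.
In (H OR NOT U) only NOT U is left, so U = False.
In (A OR H OR NOT N OR V) only V is left, so V = True.
In (Q OR U) only Q is left, so Q = True.
In (C OR H OR NOT M OR NOT N) only C is left, so C = True.
All clauses satisfied.

C = True; Q = True; A = False; N = True; M = True; V = True; H = False; U = False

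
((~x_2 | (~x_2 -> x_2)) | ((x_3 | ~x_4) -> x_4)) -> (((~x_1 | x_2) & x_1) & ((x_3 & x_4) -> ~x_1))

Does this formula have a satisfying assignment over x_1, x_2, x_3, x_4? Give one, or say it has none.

x_1 = True; x_2 = True; x_3 = False; x_4 = False

  ((~x_2 | (~x_2 -> x_2)) | ((x_3 | ~x_4) -> x_4)) -> (((~x_1 | x_2) & x_1) & ((x_3 & x_4) -> ~x_1)) = True
    (~x_2 | (~x_2 -> x_2)) | ((x_3 | ~x_4) -> x_4) = True
      ~x_2 | (~x_2 -> x_2) = True
        ~x_2 = False
        ~x_2 -> x_2 = True
          ~x_2 = False
      (x_3 | ~x_4) -> x_4 = False
        x_3 | ~x_4 = True
          ~x_4 = True
    ((~x_1 | x_2) & x_1) & ((x_3 & x_4) -> ~x_1) = True
      (~x_1 | x_2) & x_1 = True
        ~x_1 | x_2 = True
          ~x_1 = False
      (x_3 & x_4) -> ~x_1 = True
        x_3 & x_4 = False
        ~x_1 = False
The formula evaluates to True.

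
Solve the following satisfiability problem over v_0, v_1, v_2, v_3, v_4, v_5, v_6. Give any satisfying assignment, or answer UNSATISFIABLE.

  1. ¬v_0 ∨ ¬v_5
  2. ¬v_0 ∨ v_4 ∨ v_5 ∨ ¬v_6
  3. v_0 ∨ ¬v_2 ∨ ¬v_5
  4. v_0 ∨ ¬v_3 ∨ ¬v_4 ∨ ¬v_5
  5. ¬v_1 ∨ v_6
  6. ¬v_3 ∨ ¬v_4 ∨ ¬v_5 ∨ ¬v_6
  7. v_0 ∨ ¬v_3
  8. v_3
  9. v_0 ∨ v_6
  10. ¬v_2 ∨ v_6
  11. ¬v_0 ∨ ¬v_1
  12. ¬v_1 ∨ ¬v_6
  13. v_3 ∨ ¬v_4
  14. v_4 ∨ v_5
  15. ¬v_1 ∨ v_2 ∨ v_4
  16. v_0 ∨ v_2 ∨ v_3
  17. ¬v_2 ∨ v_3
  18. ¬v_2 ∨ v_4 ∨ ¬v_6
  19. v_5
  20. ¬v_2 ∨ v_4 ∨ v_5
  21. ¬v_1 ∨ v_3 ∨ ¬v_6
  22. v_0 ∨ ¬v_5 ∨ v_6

Case v_0 = True:
  (¬v_0 ∨ ¬v_5) forces v_5 = False.
  Clause (v_5) is falsified — contradiction.
Case v_0 = False:
  (v_0 ∨ ¬v_3) forces v_3 = False.
  Clause (v_3) is falsified — contradiction.
Both cases fail, so the formula is unsatisfiable.

Unsatisfiable — no assignment works.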